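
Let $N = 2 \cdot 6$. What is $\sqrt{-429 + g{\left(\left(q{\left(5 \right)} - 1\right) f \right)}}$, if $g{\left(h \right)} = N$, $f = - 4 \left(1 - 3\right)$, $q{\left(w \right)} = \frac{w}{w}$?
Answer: $i \sqrt{417} \approx 20.421 i$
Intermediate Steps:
$q{\left(w \right)} = 1$
$f = 8$ ($f = \left(-4\right) \left(-2\right) = 8$)
$N = 12$
$g{\left(h \right)} = 12$
$\sqrt{-429 + g{\left(\left(q{\left(5 \right)} - 1\right) f \right)}} = \sqrt{-429 + 12} = \sqrt{-417} = i \sqrt{417}$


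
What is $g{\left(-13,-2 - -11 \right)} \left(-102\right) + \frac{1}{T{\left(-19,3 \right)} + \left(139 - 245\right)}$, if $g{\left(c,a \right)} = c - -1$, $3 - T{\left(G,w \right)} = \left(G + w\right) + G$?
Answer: $\frac{83231}{68} \approx 1224.0$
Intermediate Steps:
$T{\left(G,w \right)} = 3 - w - 2 G$ ($T{\left(G,w \right)} = 3 - \left(\left(G + w\right) + G\right) = 3 - \left(w + 2 G\right) = 3 - w - 2 G$)
$g{\left(c,a \right)} = 1 + c$ ($g{\left(c,a \right)} = c + 1 = 1 + c$)
$g{\left(-13,-2 - -11 \right)} \left(-102\right) + \frac{1}{T{\left(-19,3 \right)} + \left(139 - 245\right)} = \left(1 - 13\right) \left(-102\right) + \frac{1}{\left(3 - 3 - -38\right) + \left(139 - 245\right)} = \left(-12\right) \left(-102\right) + \frac{1}{\left(3 - 3 + 38\right) + \left(139 - 245\right)} = 1224 + \frac{1}{38 - 106} = 1224 + \frac{1}{-68} = 1224 - \frac{1}{68} = \frac{83231}{68}$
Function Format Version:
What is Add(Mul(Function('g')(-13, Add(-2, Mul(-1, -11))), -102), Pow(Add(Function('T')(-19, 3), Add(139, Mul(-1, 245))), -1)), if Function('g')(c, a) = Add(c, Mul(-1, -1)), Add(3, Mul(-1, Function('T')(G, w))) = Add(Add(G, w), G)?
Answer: Rational(83231, 68) ≈ 1224.0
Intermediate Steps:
Function('T')(G, w) = Add(3, Mul(-1, w), Mul(-2, G)) (Function('T')(G, w) = Add(3, Mul(-1, Add(Add(G, w), G))) = Add(3, Mul(-1, Add(w, Mul(2, G)))) = Add(3, Add(Mul(-1, w), Mul(-2, G))) = Add(3, Mul(-1, w), Mul(-2, G)))
Function('g')(c, a) = Add(1, c) (Function('g')(c, a) = Add(c, 1) = Add(1, c))
Add(Mul(Function('g')(-13, Add(-2, Mul(-1, -11))), -102), Pow(Add(Function('T')(-19, 3), Add(139, Mul(-1, 245))), -1)) = Add(Mul(Add(1, -13), -102), Pow(Add(Add(3, Mul(-1, 3), Mul(-2, -19)), Add(139, Mul(-1, 245))), -1)) = Add(Mul(-12, -102), Pow(Add(Add(3, -3, 38), Add(139, -245)), -1)) = Add(1224, Pow(Add(38, -106), -1)) = Add(1224, Pow(-68, -1)) = Add(1224, Rational(-1, 68)) = Rational(83231, 68)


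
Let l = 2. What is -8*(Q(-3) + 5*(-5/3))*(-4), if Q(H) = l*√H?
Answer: -800/3 + 64*I*√3 ≈ -266.67 + 110.85*I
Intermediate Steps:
Q(H) = 2*√H
-8*(Q(-3) + 5*(-5/3))*(-4) = -8*(2*√(-3) + 5*(-5/3))*(-4) = -8*(2*(I*√3) + 5*(-5*⅓))*(-4) = -8*(2*I*√3 + 5*(-5/3))*(-4) = -8*(2*I*√3 - 25/3)*(-4) = -8*(-25/3 + 2*I*√3)*(-4) = (200/3 - 16*I*√3)*(-4) = -800/3 + 64*I*√3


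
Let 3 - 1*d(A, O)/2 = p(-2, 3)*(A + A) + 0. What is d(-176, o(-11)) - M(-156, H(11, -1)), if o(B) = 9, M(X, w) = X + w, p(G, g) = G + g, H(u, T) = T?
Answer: 867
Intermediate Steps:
d(A, O) = 6 - 4*A (d(A, O) = 6 - 2*((-2 + 3)*(A + A) + 0) = 6 - 2*(1*(2*A) + 0) = 6 - 2*(2*A + 0) = 6 - 4*A)
d(-176, o(-11)) - M(-156, H(11, -1)) = (6 - 4*(-176)) - (-156 - 1) = (6 + 704) - 1*(-157) = 710 + 157 = 867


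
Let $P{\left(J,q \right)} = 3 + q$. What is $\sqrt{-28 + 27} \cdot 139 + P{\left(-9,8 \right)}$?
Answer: $11 + 139 i \approx 11.0 + 139.0 i$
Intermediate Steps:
$\sqrt{-28 + 27} \cdot 139 + P{\left(-9,8 \right)} = \sqrt{-28 + 27} \cdot 139 + \left(3 + 8\right) = \sqrt{-1} \cdot 139 + 11 = i 139 + 11 = 139 i + 11 = 11 + 139 i$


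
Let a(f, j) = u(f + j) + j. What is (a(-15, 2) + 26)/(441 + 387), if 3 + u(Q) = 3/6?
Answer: 17/552 ≈ 0.030797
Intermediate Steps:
u(Q) = -5/2 (u(Q) = -3 + 3/6 = -3 + 3*(⅙) = -3 + ½ = -5/2)
a(f, j) = -5/2 + j
(a(-15, 2) + 26)/(441 + 387) = ((-5/2 + 2) + 26)/(441 + 387) = (-½ + 26)/828 = (51/2)*(1/828) = 17/552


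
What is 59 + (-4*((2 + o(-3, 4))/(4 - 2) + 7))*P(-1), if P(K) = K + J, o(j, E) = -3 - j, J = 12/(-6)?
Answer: 155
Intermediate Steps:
J = -2 (J = 12*(-⅙) = -2)
P(K) = -2 + K (P(K) = K - 2 = -2 + K)
59 + (-4*((2 + o(-3, 4))/(4 - 2) + 7))*P(-1) = 59 + (-4*((2 + (-3 - 1*(-3)))/(4 - 2) + 7))*(-2 - 1) = 59 - 4*((2 + (-3 + 3))/2 + 7)*(-3) = 59 - 4*((2 + 0)*(½) + 7)*(-3) = 59 - 4*(2*(½) + 7)*(-3) = 59 - 4*(1 + 7)*(-3) = 59 - 4*8*(-3) = 59 - 32*(-3) = 59 + 96 = 155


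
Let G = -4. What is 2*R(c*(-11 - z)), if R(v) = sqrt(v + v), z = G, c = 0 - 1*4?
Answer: 4*sqrt(14) ≈ 14.967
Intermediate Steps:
c = -4 (c = 0 - 4 = -4)
z = -4
R(v) = sqrt(2)*sqrt(v) (R(v) = sqrt(2*v) = sqrt(2)*sqrt(v))
2*R(c*(-11 - z)) = 2*(sqrt(2)*sqrt(-4*(-11 - 1*(-4)))) = 2*(sqrt(2)*sqrt(-4*(-11 + 4))) = 2*(sqrt(2)*sqrt(-4*(-7))) = 2*(sqrt(2)*sqrt(28)) = 2*(sqrt(2)*(2*sqrt(7))) = 2*(2*sqrt(14)) = 4*sqrt(14)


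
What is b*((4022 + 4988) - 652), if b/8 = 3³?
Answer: 1805328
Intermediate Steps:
b = 216 (b = 8*3³ = 8*27 = 216)
b*((4022 + 4988) - 652) = 216*((4022 + 4988) - 652) = 216*(9010 - 652) = 216*8358 = 1805328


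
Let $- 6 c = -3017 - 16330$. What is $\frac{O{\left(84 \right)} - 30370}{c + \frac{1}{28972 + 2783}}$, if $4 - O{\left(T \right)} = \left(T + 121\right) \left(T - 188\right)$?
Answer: $- \frac{574511460}{204787997} \approx -2.8054$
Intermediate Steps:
$c = \frac{6449}{2}$ ($c = - \frac{-3017 - 16330}{6} = \left(- \frac{1}{6}\right) \left(-19347\right) = \frac{6449}{2} \approx 3224.5$)
$O{\left(T \right)} = 4 - \left(-188 + T\right) \left(121 + T\right)$ ($O{\left(T \right)} = 4 - \left(T + 121\right) \left(T - 188\right) = 4 - \left(121 + T\right) \left(-188 + T\right) = 4 - \left(-188 + T\right) \left(121 + T\right)$)
$\frac{O{\left(84 \right)} - 30370}{c + \frac{1}{28972 + 2783}} = \frac{\left(22752 - 84^{2} + 67 \cdot 84\right) - 30370}{\frac{6449}{2} + \frac{1}{28972 + 2783}} = \frac{\left(22752 - 7056 + 5628\right) - 30370}{\frac{6449}{2} + \frac{1}{31755}} = \frac{21324 - 30370}{\frac{204787997}{63510}} = \left(-9046\right) \frac{63510}{204787997} = - \frac{574511460}{204787997}$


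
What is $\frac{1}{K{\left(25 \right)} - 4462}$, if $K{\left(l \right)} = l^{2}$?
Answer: $- \frac{1}{3837} \approx -0.00026062$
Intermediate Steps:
$\frac{1}{K{\left(25 \right)} - 4462} = \frac{1}{25^{2} - 4462} = \frac{1}{625 - 4462} = \frac{1}{-3837} = - \frac{1}{3837}$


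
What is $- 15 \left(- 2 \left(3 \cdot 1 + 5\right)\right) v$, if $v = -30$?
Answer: $-7200$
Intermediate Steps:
$- 15 \left(- 2 \left(3 \cdot 1 + 5\right)\right) v = - 15 \left(- 2 \left(3 \cdot 1 + 5\right)\right) \left(-30\right) = - 15 \left(- 2 \left(3 + 5\right)\right) \left(-30\right) = - 15 \left(\left(-2\right) 8\right) \left(-30\right) = \left(-15\right) \left(-16\right) \left(-30\right) = 240 \left(-30\right) = -7200$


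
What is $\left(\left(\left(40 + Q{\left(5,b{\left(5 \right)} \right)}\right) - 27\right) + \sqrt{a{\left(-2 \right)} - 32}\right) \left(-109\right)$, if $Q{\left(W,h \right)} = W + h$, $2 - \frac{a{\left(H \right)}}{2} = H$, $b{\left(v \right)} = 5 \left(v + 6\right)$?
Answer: $-7957 - 218 i \sqrt{6} \approx -7957.0 - 533.99 i$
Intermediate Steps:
$b{\left(v \right)} = 30 + 5 v$ ($b{\left(v \right)} = 5 \left(6 + v\right) = 30 + 5 v$)
$a{\left(H \right)} = 4 - 2 H$
$\left(\left(\left(40 + Q{\left(5,b{\left(5 \right)} \right)}\right) - 27\right) + \sqrt{a{\left(-2 \right)} - 32}\right) \left(-109\right) = \left(\left(\left(40 + \left(5 + \left(30 + 5 \cdot 5\right)\right)\right) - 27\right) + \sqrt{\left(4 - -4\right) - 32}\right) \left(-109\right) = \left(\left(\left(40 + \left(5 + \left(30 + 25\right)\right)\right) - 27\right) + \sqrt{\left(4 + 4\right) - 32}\right) \left(-109\right) = \left(\left(\left(40 + \left(5 + 55\right)\right) - 27\right) + \sqrt{8 - 32}\right) \left(-109\right) = \left(\left(\left(40 + 60\right) - 27\right) + \sqrt{-24}\right) \left(-109\right) = \left(\left(100 - 27\right) + 2 i \sqrt{6}\right) \left(-109\right) = \left(73 + 2 i \sqrt{6}\right) \left(-109\right) = -7957 - 218 i \sqrt{6}$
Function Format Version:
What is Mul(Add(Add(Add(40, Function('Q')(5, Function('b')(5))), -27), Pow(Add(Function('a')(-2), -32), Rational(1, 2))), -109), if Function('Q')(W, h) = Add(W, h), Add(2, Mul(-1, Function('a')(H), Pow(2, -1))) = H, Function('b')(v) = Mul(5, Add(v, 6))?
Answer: Add(-7957, Mul(-218, I, Pow(6, Rational(1, 2)))) ≈ Add(-7957.0, Mul(-533.99, I))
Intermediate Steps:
Function('b')(v) = Add(30, Mul(5, v)) (Function('b')(v) = Mul(5, Add(6, v)) = Add(30, Mul(5, v)))
Function('a')(H) = Add(4, Mul(-2, H))
Mul(Add(Add(Add(40, Function('Q')(5, Function('b')(5))), -27), Pow(Add(Function('a')(-2), -32), Rational(1, 2))), -109) = Mul(Add(Add(Add(40, Add(5, Add(30, Mul(5, 5)))), -27), Pow(Add(Add(4, Mul(-2, -2)), -32), Rational(1, 2))), -109) = Mul(Add(Add(Add(40, Add(5, Add(30, 25))), -27), Pow(Add(Add(4, 4), -32), Rational(1, 2))), -109) = Mul(Add(Add(Add(40, Add(5, 55)), -27), Pow(Add(8, -32), Rational(1, 2))), -109) = Mul(Add(Add(Add(40, 60), -27), Pow(-24, Rational(1, 2))), -109) = Mul(Add(Add(100, -27), Mul(2, I, Pow(6, Rational(1, 2)))), -109) = Mul(Add(73, Mul(2, I, Pow(6, Rational(1, 2)))), -109) = Add(-7957, Mul(-218, I, Pow(6, Rational(1, 2))))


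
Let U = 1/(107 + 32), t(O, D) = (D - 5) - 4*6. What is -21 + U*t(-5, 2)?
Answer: -2946/139 ≈ -21.194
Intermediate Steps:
t(O, D) = -29 + D (t(O, D) = (-5 + D) - 24 = -29 + D)
U = 1/139 ≈ 0.0071942
-21 + U*t(-5, 2) = -21 + (-29 + 2)/139 = -21 + (1/139)*(-27) = -21 - 27/139 = -2946/139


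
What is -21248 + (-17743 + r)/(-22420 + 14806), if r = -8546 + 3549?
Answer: -26959922/1269 ≈ -21245.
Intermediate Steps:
r = -4997
-21248 + (-17743 + r)/(-22420 + 14806) = -21248 + (-17743 - 4997)/(-22420 + 14806) = -21248 - 22740/(-7614) = -21248 - 22740*(-1/7614) = -21248 + 3790/1269 = -26959922/1269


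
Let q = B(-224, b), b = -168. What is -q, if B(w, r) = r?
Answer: 168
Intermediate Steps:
q = -168
-q = -1*(-168) = 168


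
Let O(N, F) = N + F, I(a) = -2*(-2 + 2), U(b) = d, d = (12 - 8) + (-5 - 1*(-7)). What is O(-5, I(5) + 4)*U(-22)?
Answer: -6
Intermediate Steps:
d = 6 (d = 4 + (-5 + 7) = 4 + 2 = 6)
U(b) = 6
I(a) = 0 (I(a) = -2*0 = 0)
O(N, F) = F + N
O(-5, I(5) + 4)*U(-22) = ((0 + 4) - 5)*6 = (4 - 5)*6 = -1*6 = -6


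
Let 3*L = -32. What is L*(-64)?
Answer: 2048/3 ≈ 682.67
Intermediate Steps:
L = -32/3 (L = (⅓)*(-32) = -32/3 ≈ -10.667)
L*(-64) = -32/3*(-64) = 2048/3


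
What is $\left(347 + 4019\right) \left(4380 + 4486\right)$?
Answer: $38708956$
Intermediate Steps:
$\left(347 + 4019\right) \left(4380 + 4486\right) = 4366 \cdot 8866 = 38708956$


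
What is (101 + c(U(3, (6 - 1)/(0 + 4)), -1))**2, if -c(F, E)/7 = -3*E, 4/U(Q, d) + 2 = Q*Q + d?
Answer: 6400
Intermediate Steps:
U(Q, d) = 4/(-2 + d + Q**2) (U(Q, d) = 4/(-2 + (Q*Q + d)) = 4/(-2 + (Q**2 + d)) = 4/(-2 + (d + Q**2)) = 4/(-2 + d + Q**2))
c(F, E) = 21*E (c(F, E) = -(-21)*E = 21*E)
(101 + c(U(3, (6 - 1)/(0 + 4)), -1))**2 = (101 + 21*(-1))**2 = (101 - 21)**2 = 80**2 = 6400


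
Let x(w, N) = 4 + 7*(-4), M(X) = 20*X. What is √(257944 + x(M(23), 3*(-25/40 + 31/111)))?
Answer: 8*√4030 ≈ 507.86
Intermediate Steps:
x(w, N) = -24 (x(w, N) = 4 - 28 = -24)
√(257944 + x(M(23), 3*(-25/40 + 31/111))) = √(257944 - 24) = √257920 = 8*√4030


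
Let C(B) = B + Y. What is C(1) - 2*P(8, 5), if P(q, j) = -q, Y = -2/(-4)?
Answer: 35/2 ≈ 17.500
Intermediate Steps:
Y = 1/2 (Y = -2*(-1/4) = 1/2 ≈ 0.50000)
C(B) = 1/2 + B (C(B) = B + 1/2 = 1/2 + B)
C(1) - 2*P(8, 5) = (1/2 + 1) - (-2)*8 = 3/2 - 2*(-8) = 3/2 + 16 = 35/2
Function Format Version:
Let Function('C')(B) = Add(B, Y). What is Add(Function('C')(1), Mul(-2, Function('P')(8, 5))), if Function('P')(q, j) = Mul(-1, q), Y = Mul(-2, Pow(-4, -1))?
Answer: Rational(35, 2) ≈ 17.500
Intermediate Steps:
Y = Rational(1, 2) (Y = Mul(-2, Rational(-1, 4)) = Rational(1, 2) ≈ 0.50000)
Function('C')(B) = Add(Rational(1, 2), B) (Function('C')(B) = Add(B, Rational(1, 2)) = Add(Rational(1, 2), B))
Add(Function('C')(1), Mul(-2, Function('P')(8, 5))) = Add(Add(Rational(1, 2), 1), Mul(-2, Mul(-1, 8))) = Add(Rational(3, 2), Mul(-2, -8)) = Add(Rational(3, 2), 16) = Rational(35, 2)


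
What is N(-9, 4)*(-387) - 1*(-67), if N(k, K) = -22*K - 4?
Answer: 35671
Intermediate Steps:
N(k, K) = -4 - 22*K
N(-9, 4)*(-387) - 1*(-67) = (-4 - 22*4)*(-387) - 1*(-67) = (-4 - 88)*(-387) + 67 = -92*(-387) + 67 = 35604 + 67 = 35671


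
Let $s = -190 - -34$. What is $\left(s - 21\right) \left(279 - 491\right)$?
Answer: $37524$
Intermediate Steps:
$s = -156$ ($s = -190 + 34 = -156$)
$\left(s - 21\right) \left(279 - 491\right) = \left(-156 - 21\right) \left(279 - 491\right) = \left(-177\right) \left(-212\right) = 37524$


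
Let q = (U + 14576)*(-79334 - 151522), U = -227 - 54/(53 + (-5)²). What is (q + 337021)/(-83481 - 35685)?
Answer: 43056726695/1549158 ≈ 27794.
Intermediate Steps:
U = -2960/13 (U = -227 - 54/(53 + 25) = -227 - 54/78 = -227 + (1/78)*(-54) = -227 - 9/13 = -2960/13 ≈ -227.69)
q = -43061107968/13 (q = (-2960/13 + 14576)*(-79334 - 151522) = (186528/13)*(-230856) = -43061107968/13 ≈ -3.3124e+9)
(q + 337021)/(-83481 - 35685) = (-43061107968/13 + 337021)/(-83481 - 35685) = -43056726695/13/(-119166) = -43056726695/13*(-1/119166) = 43056726695/1549158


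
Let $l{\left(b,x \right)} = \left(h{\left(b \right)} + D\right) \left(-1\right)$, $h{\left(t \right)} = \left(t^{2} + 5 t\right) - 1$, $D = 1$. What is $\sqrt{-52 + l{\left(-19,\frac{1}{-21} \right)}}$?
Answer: $i \sqrt{318} \approx 17.833 i$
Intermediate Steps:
$h{\left(t \right)} = -1 + t^{2} + 5 t$
$l{\left(b,x \right)} = - b^{2} - 5 b$ ($l{\left(b,x \right)} = \left(\left(-1 + b^{2} + 5 b\right) + 1\right) \left(-1\right) = \left(b^{2} + 5 b\right) \left(-1\right) = - b^{2} - 5 b$)
$\sqrt{-52 + l{\left(-19,\frac{1}{-21} \right)}} = \sqrt{-52 - 19 \left(-5 - -19\right)} = \sqrt{-52 - 19 \left(-5 + 19\right)} = \sqrt{-52 - 266} = \sqrt{-318} = i \sqrt{318}$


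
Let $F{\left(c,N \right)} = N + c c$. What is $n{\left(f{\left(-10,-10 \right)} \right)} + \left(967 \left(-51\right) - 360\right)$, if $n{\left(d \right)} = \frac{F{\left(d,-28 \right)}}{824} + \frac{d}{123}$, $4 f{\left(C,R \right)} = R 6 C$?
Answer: $- \frac{209665652}{4223} \approx -49649.0$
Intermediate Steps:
$f{\left(C,R \right)} = \frac{3 C R}{2}$ ($f{\left(C,R \right)} = \frac{R 6 C}{4} = \frac{6 R C}{4} = \frac{6 C R}{4} = \frac{3 C R}{2}$)
$F{\left(c,N \right)} = N + c^{2}$
$n{\left(d \right)} = - \frac{7}{206} + \frac{d}{123} + \frac{d^{2}}{824}$ ($n{\left(d \right)} = \frac{-28 + d^{2}}{824} + \frac{d}{123} = \left(-28 + d^{2}\right) \frac{1}{824} + d \frac{1}{123} = \left(- \frac{7}{206} + \frac{d^{2}}{824}\right) + \frac{d}{123} = - \frac{7}{206} + \frac{d}{123} + \frac{d^{2}}{824}$)
$n{\left(f{\left(-10,-10 \right)} \right)} + \left(967 \left(-51\right) - 360\right) = \left(- \frac{7}{206} + \frac{\frac{3}{2} \left(-10\right) \left(-10\right)}{123} + \frac{\left(\frac{3}{2} \left(-10\right) \left(-10\right)\right)^{2}}{824}\right) + \left(967 \left(-51\right) - 360\right) = \left(- \frac{7}{206} + \frac{1}{123} \cdot 150 + \frac{150^{2}}{824}\right) - 49677 = \left(- \frac{7}{206} + \frac{50}{41} + \frac{1}{824} \cdot 22500\right) - 49677 = \left(- \frac{7}{206} + \frac{50}{41} + \frac{5625}{206}\right) - 49677 = \frac{120319}{4223} - 49677 = - \frac{209665652}{4223}$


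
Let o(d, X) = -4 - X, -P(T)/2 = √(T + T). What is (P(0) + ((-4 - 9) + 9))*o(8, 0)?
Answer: 16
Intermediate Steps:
P(T) = -2*√2*√T (P(T) = -2*√(T + T) = -2*√2*√T)
(P(0) + ((-4 - 9) + 9))*o(8, 0) = (-2*√2*√0 + ((-4 - 9) + 9))*(-4 - 1*0) = (-2*√2*0 + (-13 + 9))*(-4 + 0) = (0 - 4)*(-4) = -4*(-4) = 16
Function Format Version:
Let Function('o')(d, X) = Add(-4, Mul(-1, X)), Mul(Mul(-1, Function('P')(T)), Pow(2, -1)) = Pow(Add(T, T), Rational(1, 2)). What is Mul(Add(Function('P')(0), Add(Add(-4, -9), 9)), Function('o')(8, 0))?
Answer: 16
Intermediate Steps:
Function('P')(T) = Mul(-2, Pow(2, Rational(1, 2)), Pow(T, Rational(1, 2))) (Function('P')(T) = Mul(-2, Pow(Add(T, T), Rational(1, 2))) = Mul(-2, Pow(Mul(2, T), Rational(1, 2))) = Mul(-2, Mul(Pow(2, Rational(1, 2)), Pow(T, Rational(1, 2)))) = Mul(-2, Pow(2, Rational(1, 2)), Pow(T, Rational(1, 2))))
Mul(Add(Function('P')(0), Add(Add(-4, -9), 9)), Function('o')(8, 0)) = Mul(Add(Mul(-2, Pow(2, Rational(1, 2)), Pow(0, Rational(1, 2))), Add(Add(-4, -9), 9)), Add(-4, Mul(-1, 0))) = Mul(Add(Mul(-2, Pow(2, Rational(1, 2)), 0), Add(-13, 9)), Add(-4, 0)) = Mul(Add(0, -4), -4) = Mul(-4, -4) = 16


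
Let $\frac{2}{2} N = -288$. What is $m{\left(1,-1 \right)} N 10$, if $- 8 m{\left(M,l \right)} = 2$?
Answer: $720$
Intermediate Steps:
$N = -288$
$m{\left(M,l \right)} = - \frac{1}{4}$ ($m{\left(M,l \right)} = \left(- \frac{1}{8}\right) 2 = - \frac{1}{4}$)
$m{\left(1,-1 \right)} N 10 = \left(- \frac{1}{4}\right) \left(-288\right) 10 = 72 \cdot 10 = 720$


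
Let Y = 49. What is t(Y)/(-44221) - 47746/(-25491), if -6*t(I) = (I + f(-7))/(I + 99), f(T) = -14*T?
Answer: 624968505395/333662303256 ≈ 1.8731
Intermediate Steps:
t(I) = -(98 + I)/(6*(99 + I)) (t(I) = -(I - 14*(-7))/(6*(I + 99)) = -(I + 98)/(6*(99 + I)) = -(98 + I)/(6*(99 + I)))
t(Y)/(-44221) - 47746/(-25491) = ((-98 - 1*49)/(6*(99 + 49)))/(-44221) - 47746/(-25491) = ((1/6)*(-98 - 49)/148)*(-1/44221) - 47746*(-1/25491) = ((1/6)*(1/148)*(-147))*(-1/44221) + 47746/25491 = -49/296*(-1/44221) + 47746/25491 = 49/13089416 + 47746/25491 = 624968505395/333662303256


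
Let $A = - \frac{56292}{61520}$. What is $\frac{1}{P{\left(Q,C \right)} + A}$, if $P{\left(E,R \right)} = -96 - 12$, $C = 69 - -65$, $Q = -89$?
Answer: $- \frac{15380}{1675113} \approx -0.0091815$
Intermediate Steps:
$A = - \frac{14073}{15380}$ ($A = \left(-56292\right) \frac{1}{61520} = - \frac{14073}{15380} \approx -0.91502$)
$C = 134$ ($C = 69 + 65 = 134$)
$P{\left(E,R \right)} = -108$
$\frac{1}{P{\left(Q,C \right)} + A} = \frac{1}{-108 - \frac{14073}{15380}} = \frac{1}{- \frac{1675113}{15380}} = - \frac{15380}{1675113}$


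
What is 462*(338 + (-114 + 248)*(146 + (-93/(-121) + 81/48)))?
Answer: 411258141/44 ≈ 9.3468e+6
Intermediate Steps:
462*(338 + (-114 + 248)*(146 + (-93/(-121) + 81/48))) = 462*(338 + 134*(146 + (-93*(-1/121) + 81*(1/48)))) = 462*(338 + 134*(146 + (93/121 + 27/16))) = 462*(338 + 134*(146 + 4755/1936)) = 462*(338 + 134*(287411/1936)) = 462*(338 + 19256537/968) = 462*(19583721/968) = 411258141/44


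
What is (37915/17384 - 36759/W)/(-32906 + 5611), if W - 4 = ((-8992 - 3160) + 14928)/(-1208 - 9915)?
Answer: 1776555155987/4948521704120 ≈ 0.35901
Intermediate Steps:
W = 41716/11123 (W = 4 + ((-8992 - 3160) + 14928)/(-1208 - 9915) = 4 + (-12152 + 14928)/(-11123) = 4 + 2776*(-1/11123) = 4 - 2776/11123 = 41716/11123 ≈ 3.7504)
(37915/17384 - 36759/W)/(-32906 + 5611) = (37915/17384 - 36759/41716/11123)/(-32906 + 5611) = (37915*(1/17384) - 36759*11123/41716)/(-27295) = (37915/17384 - 408870357/41716)*(-1/27295) = -1776555155987/181297736*(-1/27295) = 1776555155987/4948521704120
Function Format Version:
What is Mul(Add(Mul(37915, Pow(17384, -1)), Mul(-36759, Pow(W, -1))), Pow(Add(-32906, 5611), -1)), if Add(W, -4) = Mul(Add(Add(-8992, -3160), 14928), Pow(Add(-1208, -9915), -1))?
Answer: Rational(1776555155987, 4948521704120) ≈ 0.35901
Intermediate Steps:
W = Rational(41716, 11123) (W = Add(4, Mul(Add(Add(-8992, -3160), 14928), Pow(Add(-1208, -9915), -1))) = Add(4, Mul(Add(-12152, 14928), Pow(-11123, -1))) = Add(4, Mul(2776, Rational(-1, 11123))) = Add(4, Rational(-2776, 11123)) = Rational(41716, 11123) ≈ 3.7504)
Mul(Add(Mul(37915, Pow(17384, -1)), Mul(-36759, Pow(W, -1))), Pow(Add(-32906, 5611), -1)) = Mul(Add(Mul(37915, Pow(17384, -1)), Mul(-36759, Pow(Rational(41716, 11123), -1))), Pow(Add(-32906, 5611), -1)) = Mul(Add(Mul(37915, Rational(1, 17384)), Mul(-36759, Rational(11123, 41716))), Pow(-27295, -1)) = Mul(Add(Rational(37915, 17384), Rational(-408870357, 41716)), Rational(-1, 27295)) = Mul(Rational(-1776555155987, 181297736), Rational(-1, 27295)) = Rational(1776555155987, 4948521704120)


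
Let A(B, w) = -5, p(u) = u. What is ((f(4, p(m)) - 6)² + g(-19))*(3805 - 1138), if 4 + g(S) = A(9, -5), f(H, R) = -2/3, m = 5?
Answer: 283591/3 ≈ 94530.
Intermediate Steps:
f(H, R) = -⅔ (f(H, R) = -2*⅓ = -⅔)
g(S) = -9 (g(S) = -4 - 5 = -9)
((f(4, p(m)) - 6)² + g(-19))*(3805 - 1138) = ((-⅔ - 6)² - 9)*(3805 - 1138) = ((-20/3)² - 9)*2667 = (400/9 - 9)*2667 = (319/9)*2667 = 283591/3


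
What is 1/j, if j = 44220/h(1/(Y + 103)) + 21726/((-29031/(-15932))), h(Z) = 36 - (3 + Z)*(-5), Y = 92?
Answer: 1925723/24629405322 ≈ 7.8188e-5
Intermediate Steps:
h(Z) = 51 + 5*Z (h(Z) = 36 - (-15 - 5*Z) = 36 + (15 + 5*Z) = 51 + 5*Z)
j = 24629405322/1925723 (j = 44220/(51 + 5/(92 + 103)) + 21726/((-29031/(-15932))) = 44220/(51 + 5/195) + 21726/((-29031*(-1/15932))) = 44220/(51 + 5*(1/195)) + 21726/(29031/15932) = 44220/(51 + 1/39) + 21726*(15932/29031) = 44220/(1990/39) + 115379544/9677 = 44220*(39/1990) + 115379544/9677 = 172458/199 + 115379544/9677 = 24629405322/1925723 ≈ 12790.)
1/j = 1/(24629405322/1925723) = 1925723/24629405322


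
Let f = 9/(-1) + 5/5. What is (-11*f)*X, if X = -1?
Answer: -88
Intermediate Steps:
f = -8 (f = 9*(-1) + 5*(⅕) = -9 + 1 = -8)
(-11*f)*X = -11*(-8)*(-1) = 88*(-1) = -88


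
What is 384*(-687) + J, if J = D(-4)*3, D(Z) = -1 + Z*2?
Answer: -263835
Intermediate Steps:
D(Z) = -1 + 2*Z
J = -27 (J = (-1 + 2*(-4))*3 = (-1 - 8)*3 = -9*3 = -27)
384*(-687) + J = 384*(-687) - 27 = -263808 - 27 = -263835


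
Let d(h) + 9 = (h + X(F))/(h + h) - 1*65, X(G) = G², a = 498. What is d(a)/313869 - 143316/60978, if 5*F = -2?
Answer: -93347882815199/39713640555150 ≈ -2.3505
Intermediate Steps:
F = -⅖ (F = (⅕)*(-2) = -⅖ ≈ -0.40000)
d(h) = -74 + (4/25 + h)/(2*h) (d(h) = -9 + ((h + (-⅖)²)/(h + h) - 1*65) = -9 + ((h + 4/25)/((2*h)) - 65) = -9 + ((4/25 + h)*(1/(2*h)) - 65) = -9 + ((4/25 + h)/(2*h) - 65) = -9 + (-65 + (4/25 + h)/(2*h)) = -74 + (4/25 + h)/(2*h))
d(a)/313869 - 143316/60978 = ((1/50)*(4 - 3675*498)/498)/313869 - 143316/60978 = ((1/50)*(1/498)*(4 - 1830150))*(1/313869) - 143316*1/60978 = ((1/50)*(1/498)*(-1830146))*(1/313869) - 23886/10163 = -915073/12450*1/313869 - 23886/10163 = -915073/3907669050 - 23886/10163 = -93347882815199/39713640555150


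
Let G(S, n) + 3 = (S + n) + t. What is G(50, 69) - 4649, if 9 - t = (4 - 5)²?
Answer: -4525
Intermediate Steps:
t = 8 (t = 9 - (4 - 5)² = 9 - 1*(-1)² = 9 - 1*1 = 9 - 1 = 8)
G(S, n) = 5 + S + n (G(S, n) = -3 + ((S + n) + 8) = -3 + (8 + S + n) = 5 + S + n)
G(50, 69) - 4649 = (5 + 50 + 69) - 4649 = 124 - 4649 = -4525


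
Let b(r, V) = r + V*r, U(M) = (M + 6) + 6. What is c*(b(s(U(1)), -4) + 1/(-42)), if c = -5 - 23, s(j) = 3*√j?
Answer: ⅔ + 252*√13 ≈ 909.27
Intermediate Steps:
U(M) = 12 + M (U(M) = (6 + M) + 6 = 12 + M)
c = -28
c*(b(s(U(1)), -4) + 1/(-42)) = -28*((3*√(12 + 1))*(1 - 4) + 1/(-42)) = -28*((3*√13)*(-3) - 1/42) = -28*(-9*√13 - 1/42) = -28*(-1/42 - 9*√13) = ⅔ + 252*√13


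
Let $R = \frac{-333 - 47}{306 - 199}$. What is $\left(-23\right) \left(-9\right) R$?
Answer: $- \frac{78660}{107} \approx -735.14$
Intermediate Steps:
$R = - \frac{380}{107} \approx -3.5514$
$\left(-23\right) \left(-9\right) R = \left(-23\right) \left(-9\right) \left(- \frac{380}{107}\right) = 207 \left(- \frac{380}{107}\right) = - \frac{78660}{107}$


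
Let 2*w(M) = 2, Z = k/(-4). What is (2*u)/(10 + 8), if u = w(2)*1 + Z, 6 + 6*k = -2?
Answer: 4/27 ≈ 0.14815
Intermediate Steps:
k = -4/3 (k = -1 + (⅙)*(-2) = -1 - ⅓ = -4/3 ≈ -1.3333)
Z = ⅓ (Z = -4/3/(-4) = -4/3*(-¼) = ⅓ ≈ 0.33333)
w(M) = 1 (w(M) = (½)*2 = 1)
u = 4/3 (u = 1*1 + ⅓ = 1 + ⅓ = 4/3 ≈ 1.3333)
(2*u)/(10 + 8) = (2*(4/3))/(10 + 8) = (8/3)/18 = (8/3)*(1/18) = 4/27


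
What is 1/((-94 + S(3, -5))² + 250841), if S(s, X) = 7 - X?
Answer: 1/257565 ≈ 3.8825e-6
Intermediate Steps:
1/((-94 + S(3, -5))² + 250841) = 1/((-94 + (7 - 1*(-5)))² + 250841) = 1/((-94 + (7 + 5))² + 250841) = 1/((-94 + 12)² + 250841) = 1/((-82)² + 250841) = 1/(6724 + 250841) = 1/257565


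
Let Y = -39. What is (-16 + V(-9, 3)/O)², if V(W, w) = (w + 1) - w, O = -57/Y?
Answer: 84681/361 ≈ 234.57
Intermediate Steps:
O = 19/13 (O = -57/(-39) = -57*(-1/39) = 19/13 ≈ 1.4615)
V(W, w) = 1 (V(W, w) = (1 + w) - w = 1)
(-16 + V(-9, 3)/O)² = (-16 + 1/(19/13))² = (-16 + 1*(13/19))² = (-16 + 13/19)² = (-291/19)² = 84681/361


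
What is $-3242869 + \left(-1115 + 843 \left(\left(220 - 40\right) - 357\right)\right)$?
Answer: $-3393195$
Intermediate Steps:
$-3242869 + \left(-1115 + 843 \left(\left(220 - 40\right) - 357\right)\right) = -3242869 + \left(-1115 + 843 \left(180 - 357\right)\right) = -3242869 + \left(-1115 + 843 \left(-177\right)\right) = -3242869 - 150326 = -3393195$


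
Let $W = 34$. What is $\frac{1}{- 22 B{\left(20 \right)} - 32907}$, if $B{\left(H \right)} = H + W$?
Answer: $- \frac{1}{34095} \approx -2.933 \cdot 10^{-5}$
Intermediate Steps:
$B{\left(H \right)} = 34 + H$ ($B{\left(H \right)} = H + 34 = 34 + H$)
$\frac{1}{- 22 B{\left(20 \right)} - 32907} = \frac{1}{- 22 \left(34 + 20\right) - 32907} = \frac{1}{\left(-22\right) 54 - 32907} = \frac{1}{-1188 - 32907} = \frac{1}{-34095} = - \frac{1}{34095}$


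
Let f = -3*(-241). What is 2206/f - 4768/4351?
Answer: 6151042/3145773 ≈ 1.9553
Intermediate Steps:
f = 723
2206/f - 4768/4351 = 2206/723 - 4768/4351 = 6151042/3145773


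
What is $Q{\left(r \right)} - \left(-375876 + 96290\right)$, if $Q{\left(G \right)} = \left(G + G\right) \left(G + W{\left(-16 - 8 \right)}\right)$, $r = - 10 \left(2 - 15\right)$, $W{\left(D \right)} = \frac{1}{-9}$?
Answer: $\frac{2820214}{9} \approx 3.1336 \cdot 10^{5}$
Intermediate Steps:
$W{\left(D \right)} = - \frac{1}{9}$
$r = 130$ ($r = \left(-10\right) \left(-13\right) = 130$)
$Q{\left(G \right)} = 2 G \left(- \frac{1}{9} + G\right)$ ($Q{\left(G \right)} = \left(G + G\right) \left(G - \frac{1}{9}\right) = 2 G \left(- \frac{1}{9} + G\right)$)
$Q{\left(r \right)} - \left(-375876 + 96290\right) = \frac{2}{9} \cdot 130 \left(-1 + 9 \cdot 130\right) - \left(-375876 + 96290\right) = \frac{2}{9} \cdot 130 \left(-1 + 1170\right) - -279586 = \frac{2}{9} \cdot 130 \cdot 1169 + 279586 = \frac{303940}{9} + 279586 = \frac{2820214}{9}$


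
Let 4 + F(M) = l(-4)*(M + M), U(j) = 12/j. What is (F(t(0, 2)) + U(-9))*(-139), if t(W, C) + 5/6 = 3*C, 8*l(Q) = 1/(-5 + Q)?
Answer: 164437/216 ≈ 761.28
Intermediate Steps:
l(Q) = 1/(8*(-5 + Q))
t(W, C) = -⅚ + 3*C
F(M) = -4 - M/36 (F(M) = -4 + (1/(8*(-5 - 4)))*(M + M) = -4 + ((⅛)/(-9))*(2*M) = -4 + ((⅛)*(-⅑))*(2*M) = -4 - M/36)
(F(t(0, 2)) + U(-9))*(-139) = ((-4 - (-⅚ + 3*2)/36) + 12/(-9))*(-139) = ((-4 - (-⅚ + 6)/36) + 12*(-⅑))*(-139) = ((-4 - 1/36*31/6) - 4/3)*(-139) = ((-4 - 31/216) - 4/3)*(-139) = (-895/216 - 4/3)*(-139) = -1183/216*(-139) = 164437/216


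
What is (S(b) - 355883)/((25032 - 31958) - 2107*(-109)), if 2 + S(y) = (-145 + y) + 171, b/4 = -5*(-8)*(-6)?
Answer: -356819/222737 ≈ -1.6020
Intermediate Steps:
b = -960 (b = 4*(-5*(-8)*(-6)) = 4*(40*(-6)) = 4*(-240) = -960)
S(y) = 24 + y (S(y) = -2 + ((-145 + y) + 171) = -2 + (26 + y) = 24 + y)
(S(b) - 355883)/((25032 - 31958) - 2107*(-109)) = ((24 - 960) - 355883)/((25032 - 31958) - 2107*(-109)) = (-936 - 355883)/(-6926 + 229663) = -356819/222737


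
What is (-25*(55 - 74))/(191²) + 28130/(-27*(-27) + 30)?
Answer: 1026571055/27689079 ≈ 37.075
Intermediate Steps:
(-25*(55 - 74))/(191²) + 28130/(-27*(-27) + 30) = -25*(-19)/36481 + 28130/(729 + 30) = 475*(1/36481) + 28130/759 = 475/36481 + 28130*(1/759) = 475/36481 + 28130/759 = 1026571055/27689079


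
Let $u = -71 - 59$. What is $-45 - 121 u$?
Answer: $15685$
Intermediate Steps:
$u = -130$ ($u = -71 - 59 = -130$)
$-45 - 121 u = -45 - -15730 = -45 + 15730 = 15685$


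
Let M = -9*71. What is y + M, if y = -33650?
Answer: -34289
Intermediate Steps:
M = -639
y + M = -33650 - 639 = -34289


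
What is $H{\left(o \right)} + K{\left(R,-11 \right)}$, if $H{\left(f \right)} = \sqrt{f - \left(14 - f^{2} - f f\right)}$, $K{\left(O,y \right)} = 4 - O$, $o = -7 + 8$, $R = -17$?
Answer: $21 + i \sqrt{11} \approx 21.0 + 3.3166 i$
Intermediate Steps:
$o = 1$
$H{\left(f \right)} = \sqrt{-14 + f + 2 f^{2}}$ ($H{\left(f \right)} = \sqrt{f + \left(\left(f^{2} + f^{2}\right) - 14\right)} = \sqrt{f + \left(2 f^{2} - 14\right)} = \sqrt{f + \left(-14 + 2 f^{2}\right)} = \sqrt{-14 + f + 2 f^{2}}$)
$H{\left(o \right)} + K{\left(R,-11 \right)} = \sqrt{-14 + 1 + 2 \cdot 1^{2}} + \left(4 - -17\right) = \sqrt{-14 + 1 + 2 \cdot 1} + \left(4 + 17\right) = \sqrt{-14 + 1 + 2} + 21 = \sqrt{-11} + 21 = i \sqrt{11} + 21 = 21 + i \sqrt{11}$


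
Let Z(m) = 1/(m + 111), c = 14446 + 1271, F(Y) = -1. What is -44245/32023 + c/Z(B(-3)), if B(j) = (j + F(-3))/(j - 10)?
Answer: 56021728484/32023 ≈ 1.7494e+6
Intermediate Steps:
B(j) = (-1 + j)/(-10 + j) (B(j) = (j - 1)/(j - 10) = (-1 + j)/(-10 + j))
c = 15717
Z(m) = 1/(111 + m)
-44245/32023 + c/Z(B(-3)) = -44245/32023 + 15717/(1/(111 + (-1 - 3)/(-10 - 3))) = -44245*1/32023 + 15717/(1/(111 - 4/(-13))) = -44245/32023 + 15717/(1/(111 - 1/13*(-4))) = -44245/32023 + 15717/(1/(111 + 4/13)) = -44245/32023 + 15717/(1/(1447/13)) = -44245/32023 + 15717/(13/1447) = -44245/32023 + 15717*(1447/13) = -44245/32023 + 1749423 = 56021728484/32023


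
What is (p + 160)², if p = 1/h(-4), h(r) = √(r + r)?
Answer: (640 - I*√2)²/16 ≈ 25600.0 - 113.14*I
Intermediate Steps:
h(r) = √2*√r (h(r) = √(2*r) = √2*√r)
p = -I*√2/4 (p = 1/(√2*√(-4)) = 1/(√2*(2*I)) = 1/(2*I*√2) = -I*√2/4 ≈ -0.35355*I)
(p + 160)² = (-I*√2/4 + 160)² = (160 - I*√2/4)²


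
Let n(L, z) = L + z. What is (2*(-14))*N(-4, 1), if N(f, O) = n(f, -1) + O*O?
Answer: 112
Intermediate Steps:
N(f, O) = -1 + f + O² (N(f, O) = (f - 1) + O*O = (-1 + f) + O² = -1 + f + O²)
(2*(-14))*N(-4, 1) = (2*(-14))*(-1 - 4 + 1²) = -28*(-1 - 4 + 1) = -28*(-4) = 112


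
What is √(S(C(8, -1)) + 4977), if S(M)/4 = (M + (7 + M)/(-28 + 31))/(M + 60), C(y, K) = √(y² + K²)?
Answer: √(2687664 + 44841*√65)/(3*√(60 + √65)) ≈ 70.553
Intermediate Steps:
C(y, K) = √(K² + y²)
S(M) = 4*(7/3 + 4*M/3)/(60 + M) (S(M) = 4*((M + (7 + M)/(-28 + 31))/(M + 60)) = 4*((M + (7 + M)/3)/(60 + M)) = 4*((M + (7 + M)*(⅓))/(60 + M)) = 4*((M + (7/3 + M/3))/(60 + M)) = 4*((7/3 + 4*M/3)/(60 + M)) = 4*(7/3 + 4*M/3)/(60 + M))
√(S(C(8, -1)) + 4977) = √(4*(7 + 4*√((-1)² + 8²))/(3*(60 + √((-1)² + 8²))) + 4977) = √(4*(7 + 4*√(1 + 64))/(3*(60 + √(1 + 64))) + 4977) = √(4*(7 + 4*√65)/(3*(60 + √65)) + 4977) = √(4977 + 4*(7 + 4*√65)/(3*(60 + √65)))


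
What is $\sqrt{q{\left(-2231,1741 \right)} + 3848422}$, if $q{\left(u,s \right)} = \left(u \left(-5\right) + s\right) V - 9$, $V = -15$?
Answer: $\sqrt{3654973} \approx 1911.8$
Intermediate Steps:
$q{\left(u,s \right)} = -9 - 15 s + 75 u$ ($q{\left(u,s \right)} = \left(u \left(-5\right) + s\right) \left(-15\right) - 9 = \left(- 5 u + s\right) \left(-15\right) - 9 = \left(s - 5 u\right) \left(-15\right) - 9 = \left(- 15 s + 75 u\right) - 9 = -9 - 15 s + 75 u$)
$\sqrt{q{\left(-2231,1741 \right)} + 3848422} = \sqrt{\left(-9 - 26115 + 75 \left(-2231\right)\right) + 3848422} = \sqrt{\left(-9 - 26115 - 167325\right) + 3848422} = \sqrt{-193449 + 3848422} = \sqrt{3654973}$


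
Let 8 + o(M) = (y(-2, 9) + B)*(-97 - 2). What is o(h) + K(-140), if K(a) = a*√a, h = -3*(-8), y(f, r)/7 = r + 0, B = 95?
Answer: -15650 - 280*I*√35 ≈ -15650.0 - 1656.5*I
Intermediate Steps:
y(f, r) = 7*r (y(f, r) = 7*(r + 0) = 7*r)
h = 24
K(a) = a^(3/2)
o(M) = -15650 (o(M) = -8 + (7*9 + 95)*(-97 - 2) = -8 + (63 + 95)*(-99) = -8 + 158*(-99) = -8 - 15642 = -15650)
o(h) + K(-140) = -15650 + (-140)^(3/2) = -15650 - 280*I*√35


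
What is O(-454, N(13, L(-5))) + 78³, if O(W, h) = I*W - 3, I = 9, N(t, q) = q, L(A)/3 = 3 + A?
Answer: 470463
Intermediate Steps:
L(A) = 9 + 3*A (L(A) = 3*(3 + A) = 9 + 3*A)
O(W, h) = -3 + 9*W (O(W, h) = 9*W - 3 = -3 + 9*W)
O(-454, N(13, L(-5))) + 78³ = (-3 + 9*(-454)) + 78³ = (-3 - 4086) + 474552 = -4089 + 474552 = 470463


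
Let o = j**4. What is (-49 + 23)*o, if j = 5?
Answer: -16250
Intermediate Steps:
o = 625 (o = 5**4 = 625)
(-49 + 23)*o = (-49 + 23)*625 = -26*625 = -16250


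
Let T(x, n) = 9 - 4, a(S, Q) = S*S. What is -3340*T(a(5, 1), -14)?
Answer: -16700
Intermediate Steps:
a(S, Q) = S²
T(x, n) = 5
-3340*T(a(5, 1), -14) = -3340*5 = -16700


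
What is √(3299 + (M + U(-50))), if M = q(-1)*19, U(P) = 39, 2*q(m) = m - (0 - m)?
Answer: √3319 ≈ 57.611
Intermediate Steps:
q(m) = m (q(m) = (m - (0 - m))/2 = (m - (-1)*m)/2 = (m + m)/2 = (2*m)/2 = m)
M = -19 (M = -1*19 = -19)
√(3299 + (M + U(-50))) = √(3299 + (-19 + 39)) = √(3299 + 20) = √3319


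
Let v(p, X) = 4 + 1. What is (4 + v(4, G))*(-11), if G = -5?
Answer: -99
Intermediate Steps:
v(p, X) = 5
(4 + v(4, G))*(-11) = (4 + 5)*(-11) = 9*(-11) = -99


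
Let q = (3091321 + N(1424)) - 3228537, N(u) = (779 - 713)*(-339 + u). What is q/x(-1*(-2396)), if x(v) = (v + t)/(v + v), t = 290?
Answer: -157191976/1343 ≈ -1.1705e+5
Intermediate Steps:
x(v) = (290 + v)/(2*v) (x(v) = (v + 290)/(v + v) = (290 + v)/((2*v)) = (290 + v)*(1/(2*v)) = (290 + v)/(2*v))
N(u) = -22374 + 66*u (N(u) = 66*(-339 + u) = -22374 + 66*u)
q = -65606 (q = (3091321 + (-22374 + 66*1424)) - 3228537 = (3091321 + (-22374 + 93984)) - 3228537 = (3091321 + 71610) - 3228537 = 3162931 - 3228537 = -65606)
q/x(-1*(-2396)) = -65606*4792/(290 - 1*(-2396)) = -65606*4792/(290 + 2396) = -65606/((½)*(1/2396)*2686) = -65606/1343/2396 = -65606*2396/1343 = -157191976/1343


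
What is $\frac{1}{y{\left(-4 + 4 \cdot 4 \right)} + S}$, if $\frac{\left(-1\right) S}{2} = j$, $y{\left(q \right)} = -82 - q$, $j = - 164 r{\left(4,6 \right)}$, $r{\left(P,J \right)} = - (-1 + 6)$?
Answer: $- \frac{1}{1734} \approx -0.0005767$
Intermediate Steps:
$r{\left(P,J \right)} = -5$ ($r{\left(P,J \right)} = \left(-1\right) 5 = -5$)
$j = 820$ ($j = \left(-164\right) \left(-5\right) = 820$)
$S = -1640$ ($S = \left(-2\right) 820 = -1640$)
$\frac{1}{y{\left(-4 + 4 \cdot 4 \right)} + S} = \frac{1}{\left(-82 - \left(-4 + 4 \cdot 4\right)\right) - 1640} = \frac{1}{\left(-82 - \left(-4 + 16\right)\right) - 1640} = \frac{1}{\left(-82 - 12\right) - 1640} = \frac{1}{-94 - 1640} = \frac{1}{-1734} = - \frac{1}{1734}$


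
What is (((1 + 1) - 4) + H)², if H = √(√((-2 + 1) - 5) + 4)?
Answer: (-2 + √(4 + I*√6))² ≈ -0.33806 + 0.099314*I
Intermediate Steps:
H = √(4 + I*√6) (H = √(√(-1 - 5) + 4) = √(√(-6) + 4) = √(I*√6 + 4) = √(4 + I*√6) ≈ 2.0845 + 0.58754*I)
(((1 + 1) - 4) + H)² = (((1 + 1) - 4) + √(4 + I*√6))² = ((2 - 4) + √(4 + I*√6))² = (-2 + √(4 + I*√6))²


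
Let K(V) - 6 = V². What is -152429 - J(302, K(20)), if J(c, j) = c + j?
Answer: -153137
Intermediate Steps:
K(V) = 6 + V²
-152429 - J(302, K(20)) = -152429 - (302 + (6 + 20²)) = -152429 - (302 + (6 + 400)) = -152429 - (302 + 406) = -152429 - 1*708 = -152429 - 708 = -153137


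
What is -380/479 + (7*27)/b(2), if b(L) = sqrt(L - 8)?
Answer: -380/479 - 63*I*sqrt(6)/2 ≈ -0.79332 - 77.159*I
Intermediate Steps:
b(L) = sqrt(-8 + L)
-380/479 + (7*27)/b(2) = -380/479 + (7*27)/(sqrt(-8 + 2)) = -380*1/479 + 189/(sqrt(-6)) = -380/479 + 189/((I*sqrt(6))) = -380/479 + 189*(-I*sqrt(6)/6) = -380/479 - 63*I*sqrt(6)/2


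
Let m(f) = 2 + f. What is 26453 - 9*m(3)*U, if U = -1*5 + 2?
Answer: 26588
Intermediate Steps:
U = -3 (U = -5 + 2 = -3)
26453 - 9*m(3)*U = 26453 - 9*(2 + 3)*(-3) = 26453 - 9*5*(-3) = 26453 - 45*(-3) = 26453 - 1*(-135) = 26453 + 135 = 26588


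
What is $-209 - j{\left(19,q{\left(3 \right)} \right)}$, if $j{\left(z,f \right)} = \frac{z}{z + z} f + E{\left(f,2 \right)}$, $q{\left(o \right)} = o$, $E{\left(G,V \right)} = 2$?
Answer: $- \frac{425}{2} \approx -212.5$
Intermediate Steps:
$j{\left(z,f \right)} = 2 + \frac{f}{2}$ ($j{\left(z,f \right)} = \frac{z}{z + z} f + 2 = \frac{z}{2 z} f + 2 = \frac{1}{2 z} z f + 2 = \frac{f}{2} + 2 = 2 + \frac{f}{2}$)
$-209 - j{\left(19,q{\left(3 \right)} \right)} = -209 - \left(2 + \frac{1}{2} \cdot 3\right) = -209 - \left(2 + \frac{3}{2}\right) = -209 - \frac{7}{2} = - \frac{425}{2}$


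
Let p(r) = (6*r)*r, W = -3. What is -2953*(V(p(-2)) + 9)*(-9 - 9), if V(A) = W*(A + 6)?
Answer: -4305474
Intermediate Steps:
p(r) = 6*r**2
V(A) = -18 - 3*A (V(A) = -3*(A + 6) = -3*(6 + A) = -18 - 3*A)
-2953*(V(p(-2)) + 9)*(-9 - 9) = -2953*((-18 - 18*(-2)**2) + 9)*(-9 - 9) = -2953*((-18 - 18*4) + 9)*(-18) = -2953*((-18 - 3*24) + 9)*(-18) = -2953*((-18 - 72) + 9)*(-18) = -2953*(-90 + 9)*(-18) = -(-239193)*(-18) = -2953*1458 = -4305474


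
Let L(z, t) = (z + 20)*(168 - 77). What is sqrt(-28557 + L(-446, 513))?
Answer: I*sqrt(67323) ≈ 259.47*I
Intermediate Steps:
L(z, t) = 1820 + 91*z (L(z, t) = (20 + z)*91 = 1820 + 91*z)
sqrt(-28557 + L(-446, 513)) = sqrt(-28557 + (1820 + 91*(-446))) = sqrt(-28557 + (1820 - 40586)) = sqrt(-28557 - 38766) = sqrt(-67323) = I*sqrt(67323)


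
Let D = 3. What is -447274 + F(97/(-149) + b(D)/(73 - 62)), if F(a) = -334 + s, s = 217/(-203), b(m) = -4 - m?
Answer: -12980663/29 ≈ -4.4761e+5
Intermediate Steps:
s = -31/29 (s = 217*(-1/203) = -31/29 ≈ -1.0690)
F(a) = -9717/29 (F(a) = -334 - 31/29 = -9717/29)
-447274 + F(97/(-149) + b(D)/(73 - 62)) = -447274 - 9717/29 = -12980663/29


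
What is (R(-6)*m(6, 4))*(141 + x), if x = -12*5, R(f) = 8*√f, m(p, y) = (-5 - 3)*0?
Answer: 0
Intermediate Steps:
m(p, y) = 0 (m(p, y) = -8*0 = 0)
x = -60
(R(-6)*m(6, 4))*(141 + x) = ((8*√(-6))*0)*(141 - 60) = ((8*(I*√6))*0)*81 = ((8*I*√6)*0)*81 = 0*81 = 0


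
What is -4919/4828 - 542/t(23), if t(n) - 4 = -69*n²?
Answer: -176911967/176207516 ≈ -1.0040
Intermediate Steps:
t(n) = 4 - 69*n²
-4919/4828 - 542/t(23) = -4919/4828 - 542/(4 - 69*23²) = -4919*1/4828 - 542/(4 - 69*529) = -4919/4828 - 542/(4 - 36501) = -4919/4828 - 542/(-36497) = -4919/4828 - 542*(-1/36497) = -4919/4828 + 542/36497 = -176911967/176207516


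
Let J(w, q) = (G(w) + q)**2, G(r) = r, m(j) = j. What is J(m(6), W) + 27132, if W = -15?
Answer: 27213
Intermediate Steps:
J(w, q) = (q + w)**2 (J(w, q) = (w + q)**2 = (q + w)**2)
J(m(6), W) + 27132 = (-15 + 6)**2 + 27132 = (-9)**2 + 27132 = 81 + 27132 = 27213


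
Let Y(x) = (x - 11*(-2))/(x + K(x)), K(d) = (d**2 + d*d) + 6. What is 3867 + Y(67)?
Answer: 35000306/9051 ≈ 3867.0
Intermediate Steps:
K(d) = 6 + 2*d**2 (K(d) = (d**2 + d**2) + 6 = 2*d**2 + 6 = 6 + 2*d**2)
Y(x) = (22 + x)/(6 + x + 2*x**2) (Y(x) = (x - 11*(-2))/(x + (6 + 2*x**2)) = (x + 22)/(6 + x + 2*x**2) = (22 + x)/(6 + x + 2*x**2))
3867 + Y(67) = 3867 + (22 + 67)/(6 + 67 + 2*67**2) = 3867 + 89/(6 + 67 + 2*4489) = 3867 + 89/(6 + 67 + 8978) = 3867 + 89/9051 = 35000306/9051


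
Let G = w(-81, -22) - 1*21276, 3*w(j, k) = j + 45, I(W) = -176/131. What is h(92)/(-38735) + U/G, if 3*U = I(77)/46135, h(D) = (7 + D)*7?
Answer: -6686997626969/373767474289185 ≈ -0.017891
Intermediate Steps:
I(W) = -176/131 (I(W) = -176*1/131 = -176/131)
w(j, k) = 15 + j/3 (w(j, k) = (j + 45)/3 = (45 + j)/3 = 15 + j/3)
h(D) = 49 + 7*D
G = -21288 (G = (15 + (1/3)*(-81)) - 1*21276 = (15 - 27) - 21276 = -12 - 21276 = -21288)
U = -176/18131055 (U = (-176/131/46135)/3 = (-176/131*1/46135)/3 = (1/3)*(-176/6043685) = -176/18131055 ≈ -9.7071e-6)
h(92)/(-38735) + U/G = (49 + 7*92)/(-38735) - 176/18131055/(-21288) = (49 + 644)*(-1/38735) - 176/18131055*(-1/21288) = 693*(-1/38735) + 22/48246737355 = -693/38735 + 22/48246737355 = -6686997626969/373767474289185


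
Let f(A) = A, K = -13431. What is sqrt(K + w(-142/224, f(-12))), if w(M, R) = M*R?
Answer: I*sqrt(2630985)/14 ≈ 115.86*I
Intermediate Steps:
sqrt(K + w(-142/224, f(-12))) = sqrt(-13431 - 142/224*(-12)) = sqrt(-13431 - 142*1/224*(-12)) = sqrt(-13431 - 71/112*(-12)) = sqrt(-13431 + 213/28) = sqrt(-375855/28) = I*sqrt(2630985)/14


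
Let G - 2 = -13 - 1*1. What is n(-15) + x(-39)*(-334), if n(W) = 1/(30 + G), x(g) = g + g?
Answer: 468937/18 ≈ 26052.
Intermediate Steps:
G = -12 (G = 2 + (-13 - 1*1) = 2 + (-13 - 1) = 2 - 14 = -12)
x(g) = 2*g
n(W) = 1/18 (n(W) = 1/(30 - 12) = 1/18)
n(-15) + x(-39)*(-334) = 1/18 + (2*(-39))*(-334) = 1/18 - 78*(-334) = 1/18 + 26052 = 468937/18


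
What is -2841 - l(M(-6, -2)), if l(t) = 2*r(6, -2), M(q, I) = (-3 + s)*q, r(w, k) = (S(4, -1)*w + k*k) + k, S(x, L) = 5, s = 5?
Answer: -2905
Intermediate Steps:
r(w, k) = k + k² + 5*w (r(w, k) = (5*w + k*k) + k = (5*w + k²) + k = (k² + 5*w) + k = k + k² + 5*w)
M(q, I) = 2*q (M(q, I) = (-3 + 5)*q = 2*q)
l(t) = 64 (l(t) = 2*(-2 + (-2)² + 5*6) = 2*(-2 + 4 + 30) = 2*32 = 64)
-2841 - l(M(-6, -2)) = -2841 - 1*64 = -2841 - 64 = -2905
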